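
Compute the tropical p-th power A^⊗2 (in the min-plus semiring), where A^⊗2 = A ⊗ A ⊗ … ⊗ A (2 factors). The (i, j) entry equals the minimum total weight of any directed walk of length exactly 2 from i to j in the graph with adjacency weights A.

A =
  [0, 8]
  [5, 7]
A^⊗2 =
  [0, 8]
  [5, 13]

Each entry (A^⊗2)_ij equals the minimum over all length-2 walks i = v_0 → v_1 → … → v_2 = j of Σ_t A[v_t][v_{t+1}]. For example, for (i, j) = (0, 1) we minimise over 2 possible intermediate vertex sequences; the minimum is 8, attained along the walk 0 → 0 → 1.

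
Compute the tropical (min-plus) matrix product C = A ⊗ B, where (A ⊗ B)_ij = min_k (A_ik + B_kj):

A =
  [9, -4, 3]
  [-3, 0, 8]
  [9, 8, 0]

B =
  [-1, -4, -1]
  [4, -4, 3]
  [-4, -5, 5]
A ⊗ B =
  [-1, -8, -1]
  [-4, -7, -4]
  [-4, -5, 5]

Apply the min-plus product entry-by-entry:
  C[0][0] = min over k of (A[0][0] + B[0][0] = 9 + -1 = 8, A[0][1] + B[1][0] = -4 + 4 = 0, A[0][2] + B[2][0] = 3 + -4 = -1) = -1 (attained at k = 2)
  C[0][1] = min over k of (A[0][0] + B[0][1] = 9 + -4 = 5, A[0][1] + B[1][1] = -4 + -4 = -8, A[0][2] + B[2][1] = 3 + -5 = -2) = -8 (attained at k = 1)
  C[0][2] = min over k of (A[0][0] + B[0][2] = 9 + -1 = 8, A[0][1] + B[1][2] = -4 + 3 = -1, A[0][2] + B[2][2] = 3 + 5 = 8) = -1 (attained at k = 1)
  C[1][0] = min over k of (A[1][0] + B[0][0] = -3 + -1 = -4, A[1][1] + B[1][0] = 0 + 4 = 4, A[1][2] + B[2][0] = 8 + -4 = 4) = -4 (attained at k = 0)
  C[1][1] = min over k of (A[1][0] + B[0][1] = -3 + -4 = -7, A[1][1] + B[1][1] = 0 + -4 = -4, A[1][2] + B[2][1] = 8 + -5 = 3) = -7 (attained at k = 0)
  C[1][2] = min over k of (A[1][0] + B[0][2] = -3 + -1 = -4, A[1][1] + B[1][2] = 0 + 3 = 3, A[1][2] + B[2][2] = 8 + 5 = 13) = -4 (attained at k = 0)
  C[2][0] = min over k of (A[2][0] + B[0][0] = 9 + -1 = 8, A[2][1] + B[1][0] = 8 + 4 = 12, A[2][2] + B[2][0] = 0 + -4 = -4) = -4 (attained at k = 2)
  C[2][1] = min over k of (A[2][0] + B[0][1] = 9 + -4 = 5, A[2][1] + B[1][1] = 8 + -4 = 4, A[2][2] + B[2][1] = 0 + -5 = -5) = -5 (attained at k = 2)
  C[2][2] = min over k of (A[2][0] + B[0][2] = 9 + -1 = 8, A[2][1] + B[1][2] = 8 + 3 = 11, A[2][2] + B[2][2] = 0 + 5 = 5) = 5 (attained at k = 2)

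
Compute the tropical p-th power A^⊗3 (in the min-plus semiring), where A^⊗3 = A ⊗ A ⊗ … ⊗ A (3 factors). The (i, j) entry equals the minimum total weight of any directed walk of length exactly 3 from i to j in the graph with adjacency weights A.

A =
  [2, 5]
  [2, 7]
A^⊗3 =
  [6, 9]
  [6, 9]

Each entry (A^⊗3)_ij equals the minimum over all length-3 walks i = v_0 → v_1 → … → v_3 = j of Σ_t A[v_t][v_{t+1}]. For example, for (i, j) = (0, 1) we minimise over 4 possible intermediate vertex sequences; the minimum is 9, attained along the walk 0 → 0 → 0 → 1.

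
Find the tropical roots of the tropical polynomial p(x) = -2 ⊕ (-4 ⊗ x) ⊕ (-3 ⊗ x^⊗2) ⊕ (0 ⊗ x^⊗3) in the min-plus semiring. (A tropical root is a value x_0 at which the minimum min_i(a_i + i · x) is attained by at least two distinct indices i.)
Roots: {-3, -1, 2}

Each tropical root is a break point of the lower envelope of the lines y = a_i + i · x (there are 4 lines, with slopes 0, 1, ..., 3). Only the lines that attain the minimum somewhere contribute to roots; other lines are dominated. Here the surviving (envelope) indices are i = 3, i = 2, i = 1, i = 0.
Intersections between consecutive envelope lines give the roots: for adjacent envelope indices i < j the intersection is x = (a_i − a_j) / (j − i). Reading off the sorted break points: {-3, -1, 2}.
Verification: at each break x_0, at least two indices attain the minimum of min_i(a_i + i · x_0).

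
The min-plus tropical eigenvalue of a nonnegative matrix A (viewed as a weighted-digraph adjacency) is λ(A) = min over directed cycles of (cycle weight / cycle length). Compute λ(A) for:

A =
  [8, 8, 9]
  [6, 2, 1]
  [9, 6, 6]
λ(A) = 2

Enumerate directed cycles and compute their means (weight / length). Sample:
  cycle 0 → 0: weight = 8, length = 1, mean = 8/1 ≈ 8.000
  cycle 1 → 1: weight = 2, length = 1, mean = 2/1 ≈ 2.000
  cycle 2 → 2: weight = 6, length = 1, mean = 6/1 ≈ 6.000
  cycle 0 → 1 → 0: weight = 14, length = 2, mean = 14/2 ≈ 7.000
  cycle 0 → 2 → 0: weight = 18, length = 2, mean = 18/2 ≈ 9.000
  cycle 1 → 0 → 1: weight = 14, length = 2, mean = 14/2 ≈ 7.000
Minimum mean = 2.000, attained e.g. along the cycle 1 → 1 with weight 2 and length 1. So λ(A) = 2/1 = 2.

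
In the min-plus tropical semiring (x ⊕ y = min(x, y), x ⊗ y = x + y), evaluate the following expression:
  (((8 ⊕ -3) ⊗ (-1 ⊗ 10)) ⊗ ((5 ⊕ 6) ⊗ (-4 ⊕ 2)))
(((8 ⊕ -3) ⊗ (-1 ⊗ 10)) ⊗ ((5 ⊕ 6) ⊗ (-4 ⊕ 2))) = 7

Expand innermost to outermost. Recall ⊕ takes the minimum of its arguments and ⊗ takes their sum. Working out the expression (((8 ⊕ -3) ⊗ (-1 ⊗ 10)) ⊗ ((5 ⊕ 6) ⊗ (-4 ⊕ 2))) gives 7.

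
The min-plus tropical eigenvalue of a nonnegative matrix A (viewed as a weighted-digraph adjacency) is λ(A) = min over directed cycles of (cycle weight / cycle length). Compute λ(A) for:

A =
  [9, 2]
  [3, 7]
λ(A) = 5/2

Enumerate directed cycles and compute their means (weight / length). Sample:
  cycle 0 → 0: weight = 9, length = 1, mean = 9/1 ≈ 9.000
  cycle 1 → 1: weight = 7, length = 1, mean = 7/1 ≈ 7.000
  cycle 0 → 1 → 0: weight = 5, length = 2, mean = 5/2 ≈ 2.500
  cycle 1 → 0 → 1: weight = 5, length = 2, mean = 5/2 ≈ 2.500
Minimum mean = 2.500, attained e.g. along the cycle 0 → 1 → 0 with weight 5 and length 2. So λ(A) = 5/2 = 5/2.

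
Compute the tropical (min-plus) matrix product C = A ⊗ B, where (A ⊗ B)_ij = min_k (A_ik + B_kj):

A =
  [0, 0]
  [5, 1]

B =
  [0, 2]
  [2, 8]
A ⊗ B =
  [0, 2]
  [3, 7]

Apply the min-plus product entry-by-entry:
  C[0][0] = min over k of (A[0][0] + B[0][0] = 0 + 0 = 0, A[0][1] + B[1][0] = 0 + 2 = 2) = 0 (attained at k = 0)
  C[0][1] = min over k of (A[0][0] + B[0][1] = 0 + 2 = 2, A[0][1] + B[1][1] = 0 + 8 = 8) = 2 (attained at k = 0)
  C[1][0] = min over k of (A[1][0] + B[0][0] = 5 + 0 = 5, A[1][1] + B[1][0] = 1 + 2 = 3) = 3 (attained at k = 1)
  C[1][1] = min over k of (A[1][0] + B[0][1] = 5 + 2 = 7, A[1][1] + B[1][1] = 1 + 8 = 9) = 7 (attained at k = 0)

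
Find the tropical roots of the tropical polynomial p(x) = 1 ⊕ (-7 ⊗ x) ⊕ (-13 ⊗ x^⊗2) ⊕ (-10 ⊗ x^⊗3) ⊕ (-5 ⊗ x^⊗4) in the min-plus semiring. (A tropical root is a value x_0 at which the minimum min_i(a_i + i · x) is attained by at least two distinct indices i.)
Roots: {-5, -3, 6, 8}

Each tropical root is a break point of the lower envelope of the lines y = a_i + i · x (there are 5 lines, with slopes 0, 1, ..., 4). Only the lines that attain the minimum somewhere contribute to roots; other lines are dominated. Here the surviving (envelope) indices are i = 4, i = 3, i = 2, i = 1, i = 0.
Intersections between consecutive envelope lines give the roots: for adjacent envelope indices i < j the intersection is x = (a_i − a_j) / (j − i). Reading off the sorted break points: {-5, -3, 6, 8}.
Verification: at each break x_0, at least two indices attain the minimum of min_i(a_i + i · x_0).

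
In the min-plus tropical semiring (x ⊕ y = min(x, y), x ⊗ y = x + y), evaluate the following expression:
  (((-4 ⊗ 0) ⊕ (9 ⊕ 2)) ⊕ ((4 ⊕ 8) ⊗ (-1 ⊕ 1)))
(((-4 ⊗ 0) ⊕ (9 ⊕ 2)) ⊕ ((4 ⊕ 8) ⊗ (-1 ⊕ 1))) = -4

Expand innermost to outermost. Recall ⊕ takes the minimum of its arguments and ⊗ takes their sum. Working out the expression (((-4 ⊗ 0) ⊕ (9 ⊕ 2)) ⊕ ((4 ⊕ 8) ⊗ (-1 ⊕ 1))) gives -4.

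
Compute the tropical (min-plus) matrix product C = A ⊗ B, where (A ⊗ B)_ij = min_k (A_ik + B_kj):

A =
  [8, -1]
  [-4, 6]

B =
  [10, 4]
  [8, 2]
A ⊗ B =
  [7, 1]
  [6, 0]

Apply the min-plus product entry-by-entry:
  C[0][0] = min over k of (A[0][0] + B[0][0] = 8 + 10 = 18, A[0][1] + B[1][0] = -1 + 8 = 7) = 7 (attained at k = 1)
  C[0][1] = min over k of (A[0][0] + B[0][1] = 8 + 4 = 12, A[0][1] + B[1][1] = -1 + 2 = 1) = 1 (attained at k = 1)
  C[1][0] = min over k of (A[1][0] + B[0][0] = -4 + 10 = 6, A[1][1] + B[1][0] = 6 + 8 = 14) = 6 (attained at k = 0)
  C[1][1] = min over k of (A[1][0] + B[0][1] = -4 + 4 = 0, A[1][1] + B[1][1] = 6 + 2 = 8) = 0 (attained at k = 0)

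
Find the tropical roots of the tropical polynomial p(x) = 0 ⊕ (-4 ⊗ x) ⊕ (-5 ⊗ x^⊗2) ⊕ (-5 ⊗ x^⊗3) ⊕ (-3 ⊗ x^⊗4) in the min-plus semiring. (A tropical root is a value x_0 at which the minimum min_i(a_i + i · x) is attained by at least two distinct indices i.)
Roots: {-2, 0, 1, 4}

Each tropical root is a break point of the lower envelope of the lines y = a_i + i · x (there are 5 lines, with slopes 0, 1, ..., 4). Only the lines that attain the minimum somewhere contribute to roots; other lines are dominated. Here the surviving (envelope) indices are i = 4, i = 3, i = 2, i = 1, i = 0.
Intersections between consecutive envelope lines give the roots: for adjacent envelope indices i < j the intersection is x = (a_i − a_j) / (j − i). Reading off the sorted break points: {-2, 0, 1, 4}.
Verification: at each break x_0, at least two indices attain the minimum of min_i(a_i + i · x_0).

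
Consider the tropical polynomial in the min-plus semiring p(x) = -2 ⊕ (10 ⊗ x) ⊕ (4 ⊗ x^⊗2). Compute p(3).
p(3) = -2

A tropical monomial a ⊗ x^⊗i evaluates to a + i · x. Evaluating each term at x = 3:
  Term 0 contributes -2 + 0 · 3 = -2
  Term 1 contributes 10 + 1 · 3 = 13
  Term 2 contributes 4 + 2 · 3 = 10
p(3) = ⊕ of these = min[-2, 13, 10] = -2.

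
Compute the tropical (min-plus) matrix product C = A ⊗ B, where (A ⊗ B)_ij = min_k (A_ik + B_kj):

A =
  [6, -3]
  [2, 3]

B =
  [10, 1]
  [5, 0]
A ⊗ B =
  [2, -3]
  [8, 3]

Apply the min-plus product entry-by-entry:
  C[0][0] = min over k of (A[0][0] + B[0][0] = 6 + 10 = 16, A[0][1] + B[1][0] = -3 + 5 = 2) = 2 (attained at k = 1)
  C[0][1] = min over k of (A[0][0] + B[0][1] = 6 + 1 = 7, A[0][1] + B[1][1] = -3 + 0 = -3) = -3 (attained at k = 1)
  C[1][0] = min over k of (A[1][0] + B[0][0] = 2 + 10 = 12, A[1][1] + B[1][0] = 3 + 5 = 8) = 8 (attained at k = 1)
  C[1][1] = min over k of (A[1][0] + B[0][1] = 2 + 1 = 3, A[1][1] + B[1][1] = 3 + 0 = 3) = 3 (attained at k = 0)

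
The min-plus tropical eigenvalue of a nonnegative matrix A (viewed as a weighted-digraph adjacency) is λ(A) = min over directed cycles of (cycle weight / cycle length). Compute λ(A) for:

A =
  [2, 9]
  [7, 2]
λ(A) = 2

Enumerate directed cycles and compute their means (weight / length). Sample:
  cycle 0 → 0: weight = 2, length = 1, mean = 2/1 ≈ 2.000
  cycle 1 → 1: weight = 2, length = 1, mean = 2/1 ≈ 2.000
  cycle 0 → 1 → 0: weight = 16, length = 2, mean = 16/2 ≈ 8.000
  cycle 1 → 0 → 1: weight = 16, length = 2, mean = 16/2 ≈ 8.000
Minimum mean = 2.000, attained e.g. along the cycle 0 → 0 with weight 2 and length 1. So λ(A) = 2/1 = 2.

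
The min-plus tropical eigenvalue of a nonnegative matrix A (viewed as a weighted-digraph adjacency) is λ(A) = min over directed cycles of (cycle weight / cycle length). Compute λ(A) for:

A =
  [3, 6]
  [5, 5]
λ(A) = 3

Enumerate directed cycles and compute their means (weight / length). Sample:
  cycle 0 → 0: weight = 3, length = 1, mean = 3/1 ≈ 3.000
  cycle 1 → 1: weight = 5, length = 1, mean = 5/1 ≈ 5.000
  cycle 0 → 1 → 0: weight = 11, length = 2, mean = 11/2 ≈ 5.500
  cycle 1 → 0 → 1: weight = 11, length = 2, mean = 11/2 ≈ 5.500
Minimum mean = 3.000, attained e.g. along the cycle 0 → 0 with weight 3 and length 1. So λ(A) = 3/1 = 3.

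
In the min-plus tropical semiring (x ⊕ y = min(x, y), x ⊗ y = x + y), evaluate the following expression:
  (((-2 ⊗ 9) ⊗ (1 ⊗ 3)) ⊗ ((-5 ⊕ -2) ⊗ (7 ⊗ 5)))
(((-2 ⊗ 9) ⊗ (1 ⊗ 3)) ⊗ ((-5 ⊕ -2) ⊗ (7 ⊗ 5))) = 18

Expand innermost to outermost. Recall ⊕ takes the minimum of its arguments and ⊗ takes their sum. Working out the expression (((-2 ⊗ 9) ⊗ (1 ⊗ 3)) ⊗ ((-5 ⊕ -2) ⊗ (7 ⊗ 5))) gives 18.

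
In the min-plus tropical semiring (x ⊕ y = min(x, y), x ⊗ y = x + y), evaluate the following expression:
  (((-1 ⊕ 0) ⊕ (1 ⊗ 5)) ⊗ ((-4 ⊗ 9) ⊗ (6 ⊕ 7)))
(((-1 ⊕ 0) ⊕ (1 ⊗ 5)) ⊗ ((-4 ⊗ 9) ⊗ (6 ⊕ 7))) = 10

Expand innermost to outermost. Recall ⊕ takes the minimum of its arguments and ⊗ takes their sum. Working out the expression (((-1 ⊕ 0) ⊕ (1 ⊗ 5)) ⊗ ((-4 ⊗ 9) ⊗ (6 ⊕ 7))) gives 10.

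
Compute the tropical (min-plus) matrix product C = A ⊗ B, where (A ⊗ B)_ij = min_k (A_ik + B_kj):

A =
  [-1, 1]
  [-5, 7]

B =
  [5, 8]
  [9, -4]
A ⊗ B =
  [4, -3]
  [0, 3]

Apply the min-plus product entry-by-entry:
  C[0][0] = min over k of (A[0][0] + B[0][0] = -1 + 5 = 4, A[0][1] + B[1][0] = 1 + 9 = 10) = 4 (attained at k = 0)
  C[0][1] = min over k of (A[0][0] + B[0][1] = -1 + 8 = 7, A[0][1] + B[1][1] = 1 + -4 = -3) = -3 (attained at k = 1)
  C[1][0] = min over k of (A[1][0] + B[0][0] = -5 + 5 = 0, A[1][1] + B[1][0] = 7 + 9 = 16) = 0 (attained at k = 0)
  C[1][1] = min over k of (A[1][0] + B[0][1] = -5 + 8 = 3, A[1][1] + B[1][1] = 7 + -4 = 3) = 3 (attained at k = 0)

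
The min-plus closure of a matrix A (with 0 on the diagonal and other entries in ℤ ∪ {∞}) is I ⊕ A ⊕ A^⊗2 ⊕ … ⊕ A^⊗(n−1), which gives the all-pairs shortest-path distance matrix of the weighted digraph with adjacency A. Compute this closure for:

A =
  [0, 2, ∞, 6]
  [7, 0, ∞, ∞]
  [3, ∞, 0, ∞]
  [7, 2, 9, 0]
Closure =
  [0, 2, 15, 6]
  [7, 0, 22, 13]
  [3, 5, 0, 9]
  [7, 2, 9, 0]

This is the Floyd-Warshall all-pairs shortest-path computation. For each intermediate vertex k = 0, 1, …, 3, update dist[i][j] ← min(dist[i][j], dist[i][k] + dist[k][j]). The final matrix gives, for each (i, j), the minimum total weight of any directed path from i to j (possibly empty when i = j).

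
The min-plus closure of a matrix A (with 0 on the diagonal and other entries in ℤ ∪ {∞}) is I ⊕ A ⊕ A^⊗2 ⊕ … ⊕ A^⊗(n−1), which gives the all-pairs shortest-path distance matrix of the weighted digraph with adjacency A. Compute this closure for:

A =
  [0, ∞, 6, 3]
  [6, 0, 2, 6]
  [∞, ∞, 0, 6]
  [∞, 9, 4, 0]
Closure =
  [0, 12, 6, 3]
  [6, 0, 2, 6]
  [21, 15, 0, 6]
  [15, 9, 4, 0]

This is the Floyd-Warshall all-pairs shortest-path computation. For each intermediate vertex k = 0, 1, …, 3, update dist[i][j] ← min(dist[i][j], dist[i][k] + dist[k][j]). The final matrix gives, for each (i, j), the minimum total weight of any directed path from i to j (possibly empty when i = j).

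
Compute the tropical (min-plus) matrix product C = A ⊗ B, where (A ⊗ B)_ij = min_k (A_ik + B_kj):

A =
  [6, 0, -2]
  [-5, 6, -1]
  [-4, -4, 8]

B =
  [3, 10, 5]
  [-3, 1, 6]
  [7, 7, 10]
A ⊗ B =
  [-3, 1, 6]
  [-2, 5, 0]
  [-7, -3, 1]

Apply the min-plus product entry-by-entry:
  C[0][0] = min over k of (A[0][0] + B[0][0] = 6 + 3 = 9, A[0][1] + B[1][0] = 0 + -3 = -3, A[0][2] + B[2][0] = -2 + 7 = 5) = -3 (attained at k = 1)
  C[0][1] = min over k of (A[0][0] + B[0][1] = 6 + 10 = 16, A[0][1] + B[1][1] = 0 + 1 = 1, A[0][2] + B[2][1] = -2 + 7 = 5) = 1 (attained at k = 1)
  C[0][2] = min over k of (A[0][0] + B[0][2] = 6 + 5 = 11, A[0][1] + B[1][2] = 0 + 6 = 6, A[0][2] + B[2][2] = -2 + 10 = 8) = 6 (attained at k = 1)
  C[1][0] = min over k of (A[1][0] + B[0][0] = -5 + 3 = -2, A[1][1] + B[1][0] = 6 + -3 = 3, A[1][2] + B[2][0] = -1 + 7 = 6) = -2 (attained at k = 0)
  C[1][1] = min over k of (A[1][0] + B[0][1] = -5 + 10 = 5, A[1][1] + B[1][1] = 6 + 1 = 7, A[1][2] + B[2][1] = -1 + 7 = 6) = 5 (attained at k = 0)
  C[1][2] = min over k of (A[1][0] + B[0][2] = -5 + 5 = 0, A[1][1] + B[1][2] = 6 + 6 = 12, A[1][2] + B[2][2] = -1 + 10 = 9) = 0 (attained at k = 0)
  C[2][0] = min over k of (A[2][0] + B[0][0] = -4 + 3 = -1, A[2][1] + B[1][0] = -4 + -3 = -7, A[2][2] + B[2][0] = 8 + 7 = 15) = -7 (attained at k = 1)
  C[2][1] = min over k of (A[2][0] + B[0][1] = -4 + 10 = 6, A[2][1] + B[1][1] = -4 + 1 = -3, A[2][2] + B[2][1] = 8 + 7 = 15) = -3 (attained at k = 1)
  C[2][2] = min over k of (A[2][0] + B[0][2] = -4 + 5 = 1, A[2][1] + B[1][2] = -4 + 6 = 2, A[2][2] + B[2][2] = 8 + 10 = 18) = 1 (attained at k = 0)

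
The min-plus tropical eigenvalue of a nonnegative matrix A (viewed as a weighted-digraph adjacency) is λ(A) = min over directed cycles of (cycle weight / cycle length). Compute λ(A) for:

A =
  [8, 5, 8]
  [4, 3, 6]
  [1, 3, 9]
λ(A) = 3

Enumerate directed cycles and compute their means (weight / length). Sample:
  cycle 0 → 0: weight = 8, length = 1, mean = 8/1 ≈ 8.000
  cycle 1 → 1: weight = 3, length = 1, mean = 3/1 ≈ 3.000
  cycle 2 → 2: weight = 9, length = 1, mean = 9/1 ≈ 9.000
  cycle 0 → 1 → 0: weight = 9, length = 2, mean = 9/2 ≈ 4.500
  cycle 0 → 2 → 0: weight = 9, length = 2, mean = 9/2 ≈ 4.500
  cycle 1 → 0 → 1: weight = 9, length = 2, mean = 9/2 ≈ 4.500
Minimum mean = 3.000, attained e.g. along the cycle 1 → 1 with weight 3 and length 1. So λ(A) = 3/1 = 3.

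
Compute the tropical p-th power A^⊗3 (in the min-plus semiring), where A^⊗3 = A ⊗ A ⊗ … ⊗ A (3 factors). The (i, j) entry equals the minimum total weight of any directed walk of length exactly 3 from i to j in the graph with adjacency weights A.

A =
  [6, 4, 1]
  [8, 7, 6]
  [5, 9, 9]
A^⊗3 =
  [12, 10, 7]
  [14, 15, 12]
  [11, 15, 12]

Each entry (A^⊗3)_ij equals the minimum over all length-3 walks i = v_0 → v_1 → … → v_3 = j of Σ_t A[v_t][v_{t+1}]. For example, for (i, j) = (0, 2) we minimise over 9 possible intermediate vertex sequences; the minimum is 7, attained along the walk 0 → 2 → 0 → 2.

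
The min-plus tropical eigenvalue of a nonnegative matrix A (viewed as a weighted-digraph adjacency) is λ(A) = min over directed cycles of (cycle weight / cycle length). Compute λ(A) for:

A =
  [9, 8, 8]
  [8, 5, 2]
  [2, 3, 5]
λ(A) = 5/2

Enumerate directed cycles and compute their means (weight / length). Sample:
  cycle 0 → 0: weight = 9, length = 1, mean = 9/1 ≈ 9.000
  cycle 1 → 1: weight = 5, length = 1, mean = 5/1 ≈ 5.000
  cycle 2 → 2: weight = 5, length = 1, mean = 5/1 ≈ 5.000
  cycle 0 → 1 → 0: weight = 16, length = 2, mean = 16/2 ≈ 8.000
  cycle 0 → 2 → 0: weight = 10, length = 2, mean = 10/2 ≈ 5.000
  cycle 1 → 0 → 1: weight = 16, length = 2, mean = 16/2 ≈ 8.000
Minimum mean = 2.500, attained e.g. along the cycle 1 → 2 → 1 with weight 5 and length 2. So λ(A) = 5/2 = 5/2.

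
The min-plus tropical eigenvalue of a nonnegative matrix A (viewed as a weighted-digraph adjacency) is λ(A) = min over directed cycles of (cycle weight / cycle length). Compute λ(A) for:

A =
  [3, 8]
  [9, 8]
λ(A) = 3

Enumerate directed cycles and compute their means (weight / length). Sample:
  cycle 0 → 0: weight = 3, length = 1, mean = 3/1 ≈ 3.000
  cycle 1 → 1: weight = 8, length = 1, mean = 8/1 ≈ 8.000
  cycle 0 → 1 → 0: weight = 17, length = 2, mean = 17/2 ≈ 8.500
  cycle 1 → 0 → 1: weight = 17, length = 2, mean = 17/2 ≈ 8.500
Minimum mean = 3.000, attained e.g. along the cycle 0 → 0 with weight 3 and length 1. So λ(A) = 3/1 = 3.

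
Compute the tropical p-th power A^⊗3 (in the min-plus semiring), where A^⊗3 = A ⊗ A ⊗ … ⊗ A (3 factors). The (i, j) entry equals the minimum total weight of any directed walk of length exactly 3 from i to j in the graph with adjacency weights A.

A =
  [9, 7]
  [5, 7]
A^⊗3 =
  [19, 19]
  [17, 19]

Each entry (A^⊗3)_ij equals the minimum over all length-3 walks i = v_0 → v_1 → … → v_3 = j of Σ_t A[v_t][v_{t+1}]. For example, for (i, j) = (0, 1) we minimise over 4 possible intermediate vertex sequences; the minimum is 19, attained along the walk 0 → 1 → 0 → 1.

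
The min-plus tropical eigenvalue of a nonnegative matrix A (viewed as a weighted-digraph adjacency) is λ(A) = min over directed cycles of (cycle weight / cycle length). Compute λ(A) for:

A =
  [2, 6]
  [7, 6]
λ(A) = 2

Enumerate directed cycles and compute their means (weight / length). Sample:
  cycle 0 → 0: weight = 2, length = 1, mean = 2/1 ≈ 2.000
  cycle 1 → 1: weight = 6, length = 1, mean = 6/1 ≈ 6.000
  cycle 0 → 1 → 0: weight = 13, length = 2, mean = 13/2 ≈ 6.500
  cycle 1 → 0 → 1: weight = 13, length = 2, mean = 13/2 ≈ 6.500
Minimum mean = 2.000, attained e.g. along the cycle 0 → 0 with weight 2 and length 1. So λ(A) = 2/1 = 2.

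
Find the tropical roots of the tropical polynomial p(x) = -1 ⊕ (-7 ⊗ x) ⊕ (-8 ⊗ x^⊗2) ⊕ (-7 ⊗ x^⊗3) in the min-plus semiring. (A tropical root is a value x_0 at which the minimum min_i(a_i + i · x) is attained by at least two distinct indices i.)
Roots: {-1, 1, 6}

Each tropical root is a break point of the lower envelope of the lines y = a_i + i · x (there are 4 lines, with slopes 0, 1, ..., 3). Only the lines that attain the minimum somewhere contribute to roots; other lines are dominated. Here the surviving (envelope) indices are i = 3, i = 2, i = 1, i = 0.
Intersections between consecutive envelope lines give the roots: for adjacent envelope indices i < j the intersection is x = (a_i − a_j) / (j − i). Reading off the sorted break points: {-1, 1, 6}.
Verification: at each break x_0, at least two indices attain the minimum of min_i(a_i + i · x_0).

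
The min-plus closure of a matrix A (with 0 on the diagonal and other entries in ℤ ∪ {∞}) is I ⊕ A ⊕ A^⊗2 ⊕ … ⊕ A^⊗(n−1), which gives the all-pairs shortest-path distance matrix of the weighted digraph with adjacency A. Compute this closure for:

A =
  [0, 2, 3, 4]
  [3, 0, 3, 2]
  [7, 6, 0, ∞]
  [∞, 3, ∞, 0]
Closure =
  [0, 2, 3, 4]
  [3, 0, 3, 2]
  [7, 6, 0, 8]
  [6, 3, 6, 0]

This is the Floyd-Warshall all-pairs shortest-path computation. For each intermediate vertex k = 0, 1, …, 3, update dist[i][j] ← min(dist[i][j], dist[i][k] + dist[k][j]). The final matrix gives, for each (i, j), the minimum total weight of any directed path from i to j (possibly empty when i = j).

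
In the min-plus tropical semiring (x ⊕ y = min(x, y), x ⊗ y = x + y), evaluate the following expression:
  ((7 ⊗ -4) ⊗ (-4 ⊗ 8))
((7 ⊗ -4) ⊗ (-4 ⊗ 8)) = 7

Expand innermost to outermost. Recall ⊕ takes the minimum of its arguments and ⊗ takes their sum. Working out the expression ((7 ⊗ -4) ⊗ (-4 ⊗ 8)) gives 7.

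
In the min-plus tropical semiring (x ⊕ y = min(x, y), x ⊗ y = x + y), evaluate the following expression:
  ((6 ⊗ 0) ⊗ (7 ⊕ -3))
((6 ⊗ 0) ⊗ (7 ⊕ -3)) = 3

Expand innermost to outermost. Recall ⊕ takes the minimum of its arguments and ⊗ takes their sum. Working out the expression ((6 ⊗ 0) ⊗ (7 ⊕ -3)) gives 3.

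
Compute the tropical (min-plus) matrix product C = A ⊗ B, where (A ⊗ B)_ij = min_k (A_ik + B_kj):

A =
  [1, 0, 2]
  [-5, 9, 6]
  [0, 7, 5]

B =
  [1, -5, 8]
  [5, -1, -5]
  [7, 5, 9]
A ⊗ B =
  [2, -4, -5]
  [-4, -10, 3]
  [1, -5, 2]

Apply the min-plus product entry-by-entry:
  C[0][0] = min over k of (A[0][0] + B[0][0] = 1 + 1 = 2, A[0][1] + B[1][0] = 0 + 5 = 5, A[0][2] + B[2][0] = 2 + 7 = 9) = 2 (attained at k = 0)
  C[0][1] = min over k of (A[0][0] + B[0][1] = 1 + -5 = -4, A[0][1] + B[1][1] = 0 + -1 = -1, A[0][2] + B[2][1] = 2 + 5 = 7) = -4 (attained at k = 0)
  C[0][2] = min over k of (A[0][0] + B[0][2] = 1 + 8 = 9, A[0][1] + B[1][2] = 0 + -5 = -5, A[0][2] + B[2][2] = 2 + 9 = 11) = -5 (attained at k = 1)
  C[1][0] = min over k of (A[1][0] + B[0][0] = -5 + 1 = -4, A[1][1] + B[1][0] = 9 + 5 = 14, A[1][2] + B[2][0] = 6 + 7 = 13) = -4 (attained at k = 0)
  C[1][1] = min over k of (A[1][0] + B[0][1] = -5 + -5 = -10, A[1][1] + B[1][1] = 9 + -1 = 8, A[1][2] + B[2][1] = 6 + 5 = 11) = -10 (attained at k = 0)
  C[1][2] = min over k of (A[1][0] + B[0][2] = -5 + 8 = 3, A[1][1] + B[1][2] = 9 + -5 = 4, A[1][2] + B[2][2] = 6 + 9 = 15) = 3 (attained at k = 0)
  C[2][0] = min over k of (A[2][0] + B[0][0] = 0 + 1 = 1, A[2][1] + B[1][0] = 7 + 5 = 12, A[2][2] + B[2][0] = 5 + 7 = 12) = 1 (attained at k = 0)
  C[2][1] = min over k of (A[2][0] + B[0][1] = 0 + -5 = -5, A[2][1] + B[1][1] = 7 + -1 = 6, A[2][2] + B[2][1] = 5 + 5 = 10) = -5 (attained at k = 0)
  C[2][2] = min over k of (A[2][0] + B[0][2] = 0 + 8 = 8, A[2][1] + B[1][2] = 7 + -5 = 2, A[2][2] + B[2][2] = 5 + 9 = 14) = 2 (attained at k = 1)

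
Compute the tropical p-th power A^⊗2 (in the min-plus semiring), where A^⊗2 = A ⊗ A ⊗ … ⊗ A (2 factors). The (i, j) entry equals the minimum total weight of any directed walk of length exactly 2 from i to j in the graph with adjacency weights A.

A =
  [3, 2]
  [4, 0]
A^⊗2 =
  [6, 2]
  [4, 0]

Each entry (A^⊗2)_ij equals the minimum over all length-2 walks i = v_0 → v_1 → … → v_2 = j of Σ_t A[v_t][v_{t+1}]. For example, for (i, j) = (0, 1) we minimise over 2 possible intermediate vertex sequences; the minimum is 2, attained along the walk 0 → 1 → 1.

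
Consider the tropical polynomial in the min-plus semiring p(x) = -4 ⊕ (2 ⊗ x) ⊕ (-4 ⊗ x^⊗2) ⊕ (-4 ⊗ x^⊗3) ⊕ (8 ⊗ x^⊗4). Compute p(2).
p(2) = -4

A tropical monomial a ⊗ x^⊗i evaluates to a + i · x. Evaluating each term at x = 2:
  Term 0 contributes -4 + 0 · 2 = -4
  Term 1 contributes 2 + 1 · 2 = 4
  Term 2 contributes -4 + 2 · 2 = 0
  Term 3 contributes -4 + 3 · 2 = 2
  Term 4 contributes 8 + 4 · 2 = 16
p(2) = ⊕ of these = min[-4, 4, 0, 2, 16] = -4.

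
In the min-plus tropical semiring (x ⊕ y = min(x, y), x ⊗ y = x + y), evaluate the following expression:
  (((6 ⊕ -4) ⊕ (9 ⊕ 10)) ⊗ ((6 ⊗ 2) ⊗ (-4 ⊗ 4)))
(((6 ⊕ -4) ⊕ (9 ⊕ 10)) ⊗ ((6 ⊗ 2) ⊗ (-4 ⊗ 4))) = 4

Expand innermost to outermost. Recall ⊕ takes the minimum of its arguments and ⊗ takes their sum. Working out the expression (((6 ⊕ -4) ⊕ (9 ⊕ 10)) ⊗ ((6 ⊗ 2) ⊗ (-4 ⊗ 4))) gives 4.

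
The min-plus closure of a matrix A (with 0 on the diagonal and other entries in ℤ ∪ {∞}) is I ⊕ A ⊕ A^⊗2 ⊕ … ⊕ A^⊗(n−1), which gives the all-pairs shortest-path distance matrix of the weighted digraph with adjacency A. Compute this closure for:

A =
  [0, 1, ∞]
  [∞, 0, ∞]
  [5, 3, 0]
Closure =
  [0, 1, ∞]
  [∞, 0, ∞]
  [5, 3, 0]

This is the Floyd-Warshall all-pairs shortest-path computation. For each intermediate vertex k = 0, 1, …, 2, update dist[i][j] ← min(dist[i][j], dist[i][k] + dist[k][j]). The final matrix gives, for each (i, j), the minimum total weight of any directed path from i to j (possibly empty when i = j).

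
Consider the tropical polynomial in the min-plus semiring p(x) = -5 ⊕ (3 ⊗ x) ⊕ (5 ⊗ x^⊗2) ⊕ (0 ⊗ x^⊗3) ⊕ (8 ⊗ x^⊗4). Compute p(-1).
p(-1) = -5

A tropical monomial a ⊗ x^⊗i evaluates to a + i · x. Evaluating each term at x = -1:
  Term 0 contributes -5 + 0 · -1 = -5
  Term 1 contributes 3 + 1 · -1 = 2
  Term 2 contributes 5 + 2 · -1 = 3
  Term 3 contributes 0 + 3 · -1 = -3
  Term 4 contributes 8 + 4 · -1 = 4
p(-1) = ⊕ of these = min[-5, 2, 3, -3, 4] = -5.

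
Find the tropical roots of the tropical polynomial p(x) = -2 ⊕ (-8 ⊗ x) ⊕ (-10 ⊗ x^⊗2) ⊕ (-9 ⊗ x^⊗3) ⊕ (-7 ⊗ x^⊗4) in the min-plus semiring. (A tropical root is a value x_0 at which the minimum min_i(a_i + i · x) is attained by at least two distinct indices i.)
Roots: {-2, -1, 2, 6}

Each tropical root is a break point of the lower envelope of the lines y = a_i + i · x (there are 5 lines, with slopes 0, 1, ..., 4). Only the lines that attain the minimum somewhere contribute to roots; other lines are dominated. Here the surviving (envelope) indices are i = 4, i = 3, i = 2, i = 1, i = 0.
Intersections between consecutive envelope lines give the roots: for adjacent envelope indices i < j the intersection is x = (a_i − a_j) / (j − i). Reading off the sorted break points: {-2, -1, 2, 6}.
Verification: at each break x_0, at least two indices attain the minimum of min_i(a_i + i · x_0).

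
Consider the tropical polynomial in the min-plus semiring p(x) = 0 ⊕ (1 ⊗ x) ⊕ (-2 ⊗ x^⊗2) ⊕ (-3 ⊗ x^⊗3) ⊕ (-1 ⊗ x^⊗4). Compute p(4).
p(4) = 0

A tropical monomial a ⊗ x^⊗i evaluates to a + i · x. Evaluating each term at x = 4:
  Term 0 contributes 0 + 0 · 4 = 0
  Term 1 contributes 1 + 1 · 4 = 5
  Term 2 contributes -2 + 2 · 4 = 6
  Term 3 contributes -3 + 3 · 4 = 9
  Term 4 contributes -1 + 4 · 4 = 15
p(4) = ⊕ of these = min[0, 5, 6, 9, 15] = 0.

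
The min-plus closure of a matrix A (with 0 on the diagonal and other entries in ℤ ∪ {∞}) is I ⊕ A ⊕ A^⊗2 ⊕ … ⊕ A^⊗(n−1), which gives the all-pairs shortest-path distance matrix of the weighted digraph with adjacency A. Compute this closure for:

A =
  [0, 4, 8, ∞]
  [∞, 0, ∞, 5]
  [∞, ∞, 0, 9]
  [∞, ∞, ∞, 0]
Closure =
  [0, 4, 8, 9]
  [∞, 0, ∞, 5]
  [∞, ∞, 0, 9]
  [∞, ∞, ∞, 0]

This is the Floyd-Warshall all-pairs shortest-path computation. For each intermediate vertex k = 0, 1, …, 3, update dist[i][j] ← min(dist[i][j], dist[i][k] + dist[k][j]). The final matrix gives, for each (i, j), the minimum total weight of any directed path from i to j (possibly empty when i = j).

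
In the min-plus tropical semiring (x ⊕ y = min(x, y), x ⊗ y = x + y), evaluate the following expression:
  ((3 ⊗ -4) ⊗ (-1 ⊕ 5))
((3 ⊗ -4) ⊗ (-1 ⊕ 5)) = -2

Expand innermost to outermost. Recall ⊕ takes the minimum of its arguments and ⊗ takes their sum. Working out the expression ((3 ⊗ -4) ⊗ (-1 ⊕ 5)) gives -2.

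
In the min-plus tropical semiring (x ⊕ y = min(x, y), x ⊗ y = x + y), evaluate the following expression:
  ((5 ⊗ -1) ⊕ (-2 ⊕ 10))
((5 ⊗ -1) ⊕ (-2 ⊕ 10)) = -2

Expand innermost to outermost. Recall ⊕ takes the minimum of its arguments and ⊗ takes their sum. Working out the expression ((5 ⊗ -1) ⊕ (-2 ⊕ 10)) gives -2.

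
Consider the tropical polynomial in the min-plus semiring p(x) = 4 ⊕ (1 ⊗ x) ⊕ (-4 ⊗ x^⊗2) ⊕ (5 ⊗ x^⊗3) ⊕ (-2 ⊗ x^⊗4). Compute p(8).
p(8) = 4

A tropical monomial a ⊗ x^⊗i evaluates to a + i · x. Evaluating each term at x = 8:
  Term 0 contributes 4 + 0 · 8 = 4
  Term 1 contributes 1 + 1 · 8 = 9
  Term 2 contributes -4 + 2 · 8 = 12
  Term 3 contributes 5 + 3 · 8 = 29
  Term 4 contributes -2 + 4 · 8 = 30
p(8) = ⊕ of these = min[4, 9, 12, 29, 30] = 4.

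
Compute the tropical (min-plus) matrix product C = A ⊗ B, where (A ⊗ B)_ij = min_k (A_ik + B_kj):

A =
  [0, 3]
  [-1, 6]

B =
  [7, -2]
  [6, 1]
A ⊗ B =
  [7, -2]
  [6, -3]

Apply the min-plus product entry-by-entry:
  C[0][0] = min over k of (A[0][0] + B[0][0] = 0 + 7 = 7, A[0][1] + B[1][0] = 3 + 6 = 9) = 7 (attained at k = 0)
  C[0][1] = min over k of (A[0][0] + B[0][1] = 0 + -2 = -2, A[0][1] + B[1][1] = 3 + 1 = 4) = -2 (attained at k = 0)
  C[1][0] = min over k of (A[1][0] + B[0][0] = -1 + 7 = 6, A[1][1] + B[1][0] = 6 + 6 = 12) = 6 (attained at k = 0)
  C[1][1] = min over k of (A[1][0] + B[0][1] = -1 + -2 = -3, A[1][1] + B[1][1] = 6 + 1 = 7) = -3 (attained at k = 0)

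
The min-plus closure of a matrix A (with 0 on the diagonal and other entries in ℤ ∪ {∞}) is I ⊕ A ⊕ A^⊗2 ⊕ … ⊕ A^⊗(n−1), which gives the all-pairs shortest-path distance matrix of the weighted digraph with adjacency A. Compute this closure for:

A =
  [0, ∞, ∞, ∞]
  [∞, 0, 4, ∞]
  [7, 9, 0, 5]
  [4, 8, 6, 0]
Closure =
  [0, ∞, ∞, ∞]
  [11, 0, 4, 9]
  [7, 9, 0, 5]
  [4, 8, 6, 0]

This is the Floyd-Warshall all-pairs shortest-path computation. For each intermediate vertex k = 0, 1, …, 3, update dist[i][j] ← min(dist[i][j], dist[i][k] + dist[k][j]). The final matrix gives, for each (i, j), the minimum total weight of any directed path from i to j (possibly empty when i = j).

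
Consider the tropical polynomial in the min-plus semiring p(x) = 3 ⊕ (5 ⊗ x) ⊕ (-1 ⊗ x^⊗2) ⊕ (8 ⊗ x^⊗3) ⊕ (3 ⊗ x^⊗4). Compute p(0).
p(0) = -1

A tropical monomial a ⊗ x^⊗i evaluates to a + i · x. Evaluating each term at x = 0:
  Term 0 contributes 3 + 0 · 0 = 3
  Term 1 contributes 5 + 1 · 0 = 5
  Term 2 contributes -1 + 2 · 0 = -1
  Term 3 contributes 8 + 3 · 0 = 8
  Term 4 contributes 3 + 4 · 0 = 3
p(0) = ⊕ of these = min[3, 5, -1, 8, 3] = -1.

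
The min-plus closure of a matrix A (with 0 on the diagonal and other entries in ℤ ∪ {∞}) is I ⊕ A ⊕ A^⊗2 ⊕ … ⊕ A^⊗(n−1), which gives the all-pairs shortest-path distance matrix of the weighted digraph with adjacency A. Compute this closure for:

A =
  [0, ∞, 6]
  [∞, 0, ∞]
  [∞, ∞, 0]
Closure =
  [0, ∞, 6]
  [∞, 0, ∞]
  [∞, ∞, 0]

This is the Floyd-Warshall all-pairs shortest-path computation. For each intermediate vertex k = 0, 1, …, 2, update dist[i][j] ← min(dist[i][j], dist[i][k] + dist[k][j]). The final matrix gives, for each (i, j), the minimum total weight of any directed path from i to j (possibly empty when i = j).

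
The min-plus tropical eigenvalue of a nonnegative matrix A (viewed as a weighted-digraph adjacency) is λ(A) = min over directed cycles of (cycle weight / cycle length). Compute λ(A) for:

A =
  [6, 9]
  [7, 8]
λ(A) = 6

Enumerate directed cycles and compute their means (weight / length). Sample:
  cycle 0 → 0: weight = 6, length = 1, mean = 6/1 ≈ 6.000
  cycle 1 → 1: weight = 8, length = 1, mean = 8/1 ≈ 8.000
  cycle 0 → 1 → 0: weight = 16, length = 2, mean = 16/2 ≈ 8.000
  cycle 1 → 0 → 1: weight = 16, length = 2, mean = 16/2 ≈ 8.000
Minimum mean = 6.000, attained e.g. along the cycle 0 → 0 with weight 6 and length 1. So λ(A) = 6/1 = 6.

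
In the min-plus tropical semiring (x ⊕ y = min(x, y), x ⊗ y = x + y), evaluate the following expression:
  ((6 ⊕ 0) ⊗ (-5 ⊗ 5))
((6 ⊕ 0) ⊗ (-5 ⊗ 5)) = 0

Expand innermost to outermost. Recall ⊕ takes the minimum of its arguments and ⊗ takes their sum. Working out the expression ((6 ⊕ 0) ⊗ (-5 ⊗ 5)) gives 0.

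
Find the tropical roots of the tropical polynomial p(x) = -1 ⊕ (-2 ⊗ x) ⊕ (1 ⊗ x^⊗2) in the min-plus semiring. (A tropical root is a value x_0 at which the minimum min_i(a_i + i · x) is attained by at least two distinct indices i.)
Roots: {-3, 1}

Each tropical root is a break point of the lower envelope of the lines y = a_i + i · x (there are 3 lines, with slopes 0, 1, ..., 2). Only the lines that attain the minimum somewhere contribute to roots; other lines are dominated. Here the surviving (envelope) indices are i = 2, i = 1, i = 0.
Intersections between consecutive envelope lines give the roots: for adjacent envelope indices i < j the intersection is x = (a_i − a_j) / (j − i). Reading off the sorted break points: {-3, 1}.
Verification: at each break x_0, at least two indices attain the minimum of min_i(a_i + i · x_0).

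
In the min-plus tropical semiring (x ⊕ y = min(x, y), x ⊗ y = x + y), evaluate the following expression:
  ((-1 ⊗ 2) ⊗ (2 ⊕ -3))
((-1 ⊗ 2) ⊗ (2 ⊕ -3)) = -2

Expand innermost to outermost. Recall ⊕ takes the minimum of its arguments and ⊗ takes their sum. Working out the expression ((-1 ⊗ 2) ⊗ (2 ⊕ -3)) gives -2.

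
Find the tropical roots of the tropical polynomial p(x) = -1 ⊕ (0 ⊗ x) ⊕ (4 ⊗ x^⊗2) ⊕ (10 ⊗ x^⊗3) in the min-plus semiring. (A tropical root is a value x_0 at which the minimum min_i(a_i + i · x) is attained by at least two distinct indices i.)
Roots: {-6, -4, -1}

Each tropical root is a break point of the lower envelope of the lines y = a_i + i · x (there are 4 lines, with slopes 0, 1, ..., 3). Only the lines that attain the minimum somewhere contribute to roots; other lines are dominated. Here the surviving (envelope) indices are i = 3, i = 2, i = 1, i = 0.
Intersections between consecutive envelope lines give the roots: for adjacent envelope indices i < j the intersection is x = (a_i − a_j) / (j − i). Reading off the sorted break points: {-6, -4, -1}.
Verification: at each break x_0, at least two indices attain the minimum of min_i(a_i + i · x_0).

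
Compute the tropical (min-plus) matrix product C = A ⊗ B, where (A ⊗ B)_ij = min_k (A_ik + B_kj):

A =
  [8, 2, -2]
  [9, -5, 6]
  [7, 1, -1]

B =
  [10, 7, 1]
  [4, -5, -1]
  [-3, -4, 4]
A ⊗ B =
  [-5, -6, 1]
  [-1, -10, -6]
  [-4, -5, 0]

Apply the min-plus product entry-by-entry:
  C[0][0] = min over k of (A[0][0] + B[0][0] = 8 + 10 = 18, A[0][1] + B[1][0] = 2 + 4 = 6, A[0][2] + B[2][0] = -2 + -3 = -5) = -5 (attained at k = 2)
  C[0][1] = min over k of (A[0][0] + B[0][1] = 8 + 7 = 15, A[0][1] + B[1][1] = 2 + -5 = -3, A[0][2] + B[2][1] = -2 + -4 = -6) = -6 (attained at k = 2)
  C[0][2] = min over k of (A[0][0] + B[0][2] = 8 + 1 = 9, A[0][1] + B[1][2] = 2 + -1 = 1, A[0][2] + B[2][2] = -2 + 4 = 2) = 1 (attained at k = 1)
  C[1][0] = min over k of (A[1][0] + B[0][0] = 9 + 10 = 19, A[1][1] + B[1][0] = -5 + 4 = -1, A[1][2] + B[2][0] = 6 + -3 = 3) = -1 (attained at k = 1)
  C[1][1] = min over k of (A[1][0] + B[0][1] = 9 + 7 = 16, A[1][1] + B[1][1] = -5 + -5 = -10, A[1][2] + B[2][1] = 6 + -4 = 2) = -10 (attained at k = 1)
  C[1][2] = min over k of (A[1][0] + B[0][2] = 9 + 1 = 10, A[1][1] + B[1][2] = -5 + -1 = -6, A[1][2] + B[2][2] = 6 + 4 = 10) = -6 (attained at k = 1)
  C[2][0] = min over k of (A[2][0] + B[0][0] = 7 + 10 = 17, A[2][1] + B[1][0] = 1 + 4 = 5, A[2][2] + B[2][0] = -1 + -3 = -4) = -4 (attained at k = 2)
  C[2][1] = min over k of (A[2][0] + B[0][1] = 7 + 7 = 14, A[2][1] + B[1][1] = 1 + -5 = -4, A[2][2] + B[2][1] = -1 + -4 = -5) = -5 (attained at k = 2)
  C[2][2] = min over k of (A[2][0] + B[0][2] = 7 + 1 = 8, A[2][1] + B[1][2] = 1 + -1 = 0, A[2][2] + B[2][2] = -1 + 4 = 3) = 0 (attained at k = 1)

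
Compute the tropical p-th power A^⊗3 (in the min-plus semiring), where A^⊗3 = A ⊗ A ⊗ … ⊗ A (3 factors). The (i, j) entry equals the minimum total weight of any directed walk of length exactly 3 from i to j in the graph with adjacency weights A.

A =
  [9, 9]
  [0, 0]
A^⊗3 =
  [9, 9]
  [0, 0]

Each entry (A^⊗3)_ij equals the minimum over all length-3 walks i = v_0 → v_1 → … → v_3 = j of Σ_t A[v_t][v_{t+1}]. For example, for (i, j) = (0, 1) we minimise over 4 possible intermediate vertex sequences; the minimum is 9, attained along the walk 0 → 1 → 1 → 1.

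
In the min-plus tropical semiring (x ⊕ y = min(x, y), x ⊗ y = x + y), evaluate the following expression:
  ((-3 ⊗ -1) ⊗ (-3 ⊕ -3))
((-3 ⊗ -1) ⊗ (-3 ⊕ -3)) = -7

Expand innermost to outermost. Recall ⊕ takes the minimum of its arguments and ⊗ takes their sum. Working out the expression ((-3 ⊗ -1) ⊗ (-3 ⊕ -3)) gives -7.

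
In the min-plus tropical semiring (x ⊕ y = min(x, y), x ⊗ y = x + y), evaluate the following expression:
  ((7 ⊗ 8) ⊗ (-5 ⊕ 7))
((7 ⊗ 8) ⊗ (-5 ⊕ 7)) = 10

Expand innermost to outermost. Recall ⊕ takes the minimum of its arguments and ⊗ takes their sum. Working out the expression ((7 ⊗ 8) ⊗ (-5 ⊕ 7)) gives 10.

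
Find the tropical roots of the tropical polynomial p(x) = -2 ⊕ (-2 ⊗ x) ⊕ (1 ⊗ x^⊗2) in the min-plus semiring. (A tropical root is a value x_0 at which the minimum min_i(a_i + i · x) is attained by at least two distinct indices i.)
Roots: {-3, 0}

Each tropical root is a break point of the lower envelope of the lines y = a_i + i · x (there are 3 lines, with slopes 0, 1, ..., 2). Only the lines that attain the minimum somewhere contribute to roots; other lines are dominated. Here the surviving (envelope) indices are i = 2, i = 1, i = 0.
Intersections between consecutive envelope lines give the roots: for adjacent envelope indices i < j the intersection is x = (a_i − a_j) / (j − i). Reading off the sorted break points: {-3, 0}.
Verification: at each break x_0, at least two indices attain the minimum of min_i(a_i + i · x_0).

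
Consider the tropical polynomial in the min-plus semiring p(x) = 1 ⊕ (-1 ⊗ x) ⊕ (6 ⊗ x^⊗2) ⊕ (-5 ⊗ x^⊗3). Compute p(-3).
p(-3) = -14

A tropical monomial a ⊗ x^⊗i evaluates to a + i · x. Evaluating each term at x = -3:
  Term 0 contributes 1 + 0 · -3 = 1
  Term 1 contributes -1 + 1 · -3 = -4
  Term 2 contributes 6 + 2 · -3 = 0
  Term 3 contributes -5 + 3 · -3 = -14
p(-3) = ⊕ of these = min[1, -4, 0, -14] = -14.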